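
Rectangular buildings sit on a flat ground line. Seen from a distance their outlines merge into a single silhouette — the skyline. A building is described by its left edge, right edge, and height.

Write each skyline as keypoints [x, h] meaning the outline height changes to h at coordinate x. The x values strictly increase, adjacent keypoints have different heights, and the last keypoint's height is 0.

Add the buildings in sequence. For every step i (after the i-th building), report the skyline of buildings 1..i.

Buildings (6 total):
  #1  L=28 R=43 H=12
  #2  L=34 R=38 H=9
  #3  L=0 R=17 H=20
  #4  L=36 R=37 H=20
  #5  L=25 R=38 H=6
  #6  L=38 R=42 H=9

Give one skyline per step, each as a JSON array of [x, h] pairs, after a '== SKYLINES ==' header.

== SKYLINES ==
[[28,12],[43,0]]
[[28,12],[43,0]]
[[0,20],[17,0],[28,12],[43,0]]
[[0,20],[17,0],[28,12],[36,20],[37,12],[43,0]]
[[0,20],[17,0],[25,6],[28,12],[36,20],[37,12],[43,0]]
[[0,20],[17,0],[25,6],[28,12],[36,20],[37,12],[43,0]]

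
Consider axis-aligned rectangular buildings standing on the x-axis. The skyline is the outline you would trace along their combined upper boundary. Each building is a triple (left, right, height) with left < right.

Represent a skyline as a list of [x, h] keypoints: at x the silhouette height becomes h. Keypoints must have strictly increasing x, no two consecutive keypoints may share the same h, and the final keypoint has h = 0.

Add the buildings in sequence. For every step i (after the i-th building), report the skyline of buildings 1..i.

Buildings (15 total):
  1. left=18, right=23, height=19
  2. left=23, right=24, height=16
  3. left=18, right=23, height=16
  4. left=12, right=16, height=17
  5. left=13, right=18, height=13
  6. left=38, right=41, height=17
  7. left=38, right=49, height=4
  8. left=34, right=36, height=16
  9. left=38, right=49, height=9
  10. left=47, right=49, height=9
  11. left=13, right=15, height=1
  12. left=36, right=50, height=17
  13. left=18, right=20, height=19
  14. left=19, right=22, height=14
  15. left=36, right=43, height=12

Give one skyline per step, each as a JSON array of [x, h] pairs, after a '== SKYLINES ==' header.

== SKYLINES ==
[[18,19],[23,0]]
[[18,19],[23,16],[24,0]]
[[18,19],[23,16],[24,0]]
[[12,17],[16,0],[18,19],[23,16],[24,0]]
[[12,17],[16,13],[18,19],[23,16],[24,0]]
[[12,17],[16,13],[18,19],[23,16],[24,0],[38,17],[41,0]]
[[12,17],[16,13],[18,19],[23,16],[24,0],[38,17],[41,4],[49,0]]
[[12,17],[16,13],[18,19],[23,16],[24,0],[34,16],[36,0],[38,17],[41,4],[49,0]]
[[12,17],[16,13],[18,19],[23,16],[24,0],[34,16],[36,0],[38,17],[41,9],[49,0]]
[[12,17],[16,13],[18,19],[23,16],[24,0],[34,16],[36,0],[38,17],[41,9],[49,0]]
[[12,17],[16,13],[18,19],[23,16],[24,0],[34,16],[36,0],[38,17],[41,9],[49,0]]
[[12,17],[16,13],[18,19],[23,16],[24,0],[34,16],[36,17],[50,0]]
[[12,17],[16,13],[18,19],[23,16],[24,0],[34,16],[36,17],[50,0]]
[[12,17],[16,13],[18,19],[23,16],[24,0],[34,16],[36,17],[50,0]]
[[12,17],[16,13],[18,19],[23,16],[24,0],[34,16],[36,17],[50,0]]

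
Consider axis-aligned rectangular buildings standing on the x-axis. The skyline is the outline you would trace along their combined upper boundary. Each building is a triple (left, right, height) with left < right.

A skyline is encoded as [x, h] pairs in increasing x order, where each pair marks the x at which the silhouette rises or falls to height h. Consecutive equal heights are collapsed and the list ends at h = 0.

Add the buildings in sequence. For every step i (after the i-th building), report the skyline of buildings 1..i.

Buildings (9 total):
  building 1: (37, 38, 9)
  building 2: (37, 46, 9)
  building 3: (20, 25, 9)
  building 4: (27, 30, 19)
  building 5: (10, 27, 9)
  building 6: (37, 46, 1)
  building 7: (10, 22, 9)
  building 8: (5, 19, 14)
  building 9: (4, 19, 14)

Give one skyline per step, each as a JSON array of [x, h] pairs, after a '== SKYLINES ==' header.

== SKYLINES ==
[[37,9],[38,0]]
[[37,9],[46,0]]
[[20,9],[25,0],[37,9],[46,0]]
[[20,9],[25,0],[27,19],[30,0],[37,9],[46,0]]
[[10,9],[27,19],[30,0],[37,9],[46,0]]
[[10,9],[27,19],[30,0],[37,9],[46,0]]
[[10,9],[27,19],[30,0],[37,9],[46,0]]
[[5,14],[19,9],[27,19],[30,0],[37,9],[46,0]]
[[4,14],[19,9],[27,19],[30,0],[37,9],[46,0]]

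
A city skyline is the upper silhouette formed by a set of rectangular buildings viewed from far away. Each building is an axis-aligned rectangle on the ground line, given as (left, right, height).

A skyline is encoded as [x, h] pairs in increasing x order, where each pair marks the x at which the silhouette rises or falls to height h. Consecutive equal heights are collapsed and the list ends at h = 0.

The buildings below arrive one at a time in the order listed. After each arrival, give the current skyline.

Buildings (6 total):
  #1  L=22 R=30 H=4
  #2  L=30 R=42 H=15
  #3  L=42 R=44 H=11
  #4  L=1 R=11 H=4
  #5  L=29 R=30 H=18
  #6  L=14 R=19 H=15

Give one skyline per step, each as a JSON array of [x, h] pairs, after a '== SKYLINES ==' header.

== SKYLINES ==
[[22,4],[30,0]]
[[22,4],[30,15],[42,0]]
[[22,4],[30,15],[42,11],[44,0]]
[[1,4],[11,0],[22,4],[30,15],[42,11],[44,0]]
[[1,4],[11,0],[22,4],[29,18],[30,15],[42,11],[44,0]]
[[1,4],[11,0],[14,15],[19,0],[22,4],[29,18],[30,15],[42,11],[44,0]]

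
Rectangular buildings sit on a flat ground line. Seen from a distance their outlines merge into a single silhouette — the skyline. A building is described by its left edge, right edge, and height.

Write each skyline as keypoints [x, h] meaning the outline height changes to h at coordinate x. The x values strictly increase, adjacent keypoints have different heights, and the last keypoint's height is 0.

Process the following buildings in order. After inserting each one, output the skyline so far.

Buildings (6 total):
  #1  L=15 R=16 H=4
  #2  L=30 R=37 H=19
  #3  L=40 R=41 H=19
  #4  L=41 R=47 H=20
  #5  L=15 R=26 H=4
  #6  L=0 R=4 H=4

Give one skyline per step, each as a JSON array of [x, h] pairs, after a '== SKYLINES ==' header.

== SKYLINES ==
[[15,4],[16,0]]
[[15,4],[16,0],[30,19],[37,0]]
[[15,4],[16,0],[30,19],[37,0],[40,19],[41,0]]
[[15,4],[16,0],[30,19],[37,0],[40,19],[41,20],[47,0]]
[[15,4],[26,0],[30,19],[37,0],[40,19],[41,20],[47,0]]
[[0,4],[4,0],[15,4],[26,0],[30,19],[37,0],[40,19],[41,20],[47,0]]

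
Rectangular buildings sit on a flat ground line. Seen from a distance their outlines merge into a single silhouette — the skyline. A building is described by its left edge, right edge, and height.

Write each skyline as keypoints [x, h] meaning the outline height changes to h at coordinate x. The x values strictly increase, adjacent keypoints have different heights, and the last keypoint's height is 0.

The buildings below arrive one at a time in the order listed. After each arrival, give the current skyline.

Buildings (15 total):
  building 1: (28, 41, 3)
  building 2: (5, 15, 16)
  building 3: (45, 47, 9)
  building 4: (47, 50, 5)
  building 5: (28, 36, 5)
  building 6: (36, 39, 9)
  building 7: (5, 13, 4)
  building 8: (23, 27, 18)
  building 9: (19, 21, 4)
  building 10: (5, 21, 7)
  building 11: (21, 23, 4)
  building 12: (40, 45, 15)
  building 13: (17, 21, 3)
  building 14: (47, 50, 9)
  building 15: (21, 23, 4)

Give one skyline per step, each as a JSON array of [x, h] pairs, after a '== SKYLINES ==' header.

== SKYLINES ==
[[28,3],[41,0]]
[[5,16],[15,0],[28,3],[41,0]]
[[5,16],[15,0],[28,3],[41,0],[45,9],[47,0]]
[[5,16],[15,0],[28,3],[41,0],[45,9],[47,5],[50,0]]
[[5,16],[15,0],[28,5],[36,3],[41,0],[45,9],[47,5],[50,0]]
[[5,16],[15,0],[28,5],[36,9],[39,3],[41,0],[45,9],[47,5],[50,0]]
[[5,16],[15,0],[28,5],[36,9],[39,3],[41,0],[45,9],[47,5],[50,0]]
[[5,16],[15,0],[23,18],[27,0],[28,5],[36,9],[39,3],[41,0],[45,9],[47,5],[50,0]]
[[5,16],[15,0],[19,4],[21,0],[23,18],[27,0],[28,5],[36,9],[39,3],[41,0],[45,9],[47,5],[50,0]]
[[5,16],[15,7],[21,0],[23,18],[27,0],[28,5],[36,9],[39,3],[41,0],[45,9],[47,5],[50,0]]
[[5,16],[15,7],[21,4],[23,18],[27,0],[28,5],[36,9],[39,3],[41,0],[45,9],[47,5],[50,0]]
[[5,16],[15,7],[21,4],[23,18],[27,0],[28,5],[36,9],[39,3],[40,15],[45,9],[47,5],[50,0]]
[[5,16],[15,7],[21,4],[23,18],[27,0],[28,5],[36,9],[39,3],[40,15],[45,9],[47,5],[50,0]]
[[5,16],[15,7],[21,4],[23,18],[27,0],[28,5],[36,9],[39,3],[40,15],[45,9],[50,0]]
[[5,16],[15,7],[21,4],[23,18],[27,0],[28,5],[36,9],[39,3],[40,15],[45,9],[50,0]]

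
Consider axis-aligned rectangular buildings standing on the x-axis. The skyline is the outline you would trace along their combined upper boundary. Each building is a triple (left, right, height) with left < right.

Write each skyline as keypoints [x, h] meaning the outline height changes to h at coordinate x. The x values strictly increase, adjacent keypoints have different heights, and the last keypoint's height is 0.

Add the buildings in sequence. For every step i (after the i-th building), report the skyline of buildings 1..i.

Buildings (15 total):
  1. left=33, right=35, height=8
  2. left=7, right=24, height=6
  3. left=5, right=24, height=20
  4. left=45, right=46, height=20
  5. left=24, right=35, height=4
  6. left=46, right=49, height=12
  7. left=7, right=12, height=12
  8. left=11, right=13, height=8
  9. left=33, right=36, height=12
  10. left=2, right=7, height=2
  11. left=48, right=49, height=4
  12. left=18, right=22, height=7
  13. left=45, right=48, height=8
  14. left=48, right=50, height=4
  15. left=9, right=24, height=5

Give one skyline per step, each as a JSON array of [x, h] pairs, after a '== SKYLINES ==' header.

== SKYLINES ==
[[33,8],[35,0]]
[[7,6],[24,0],[33,8],[35,0]]
[[5,20],[24,0],[33,8],[35,0]]
[[5,20],[24,0],[33,8],[35,0],[45,20],[46,0]]
[[5,20],[24,4],[33,8],[35,0],[45,20],[46,0]]
[[5,20],[24,4],[33,8],[35,0],[45,20],[46,12],[49,0]]
[[5,20],[24,4],[33,8],[35,0],[45,20],[46,12],[49,0]]
[[5,20],[24,4],[33,8],[35,0],[45,20],[46,12],[49,0]]
[[5,20],[24,4],[33,12],[36,0],[45,20],[46,12],[49,0]]
[[2,2],[5,20],[24,4],[33,12],[36,0],[45,20],[46,12],[49,0]]
[[2,2],[5,20],[24,4],[33,12],[36,0],[45,20],[46,12],[49,0]]
[[2,2],[5,20],[24,4],[33,12],[36,0],[45,20],[46,12],[49,0]]
[[2,2],[5,20],[24,4],[33,12],[36,0],[45,20],[46,12],[49,0]]
[[2,2],[5,20],[24,4],[33,12],[36,0],[45,20],[46,12],[49,4],[50,0]]
[[2,2],[5,20],[24,4],[33,12],[36,0],[45,20],[46,12],[49,4],[50,0]]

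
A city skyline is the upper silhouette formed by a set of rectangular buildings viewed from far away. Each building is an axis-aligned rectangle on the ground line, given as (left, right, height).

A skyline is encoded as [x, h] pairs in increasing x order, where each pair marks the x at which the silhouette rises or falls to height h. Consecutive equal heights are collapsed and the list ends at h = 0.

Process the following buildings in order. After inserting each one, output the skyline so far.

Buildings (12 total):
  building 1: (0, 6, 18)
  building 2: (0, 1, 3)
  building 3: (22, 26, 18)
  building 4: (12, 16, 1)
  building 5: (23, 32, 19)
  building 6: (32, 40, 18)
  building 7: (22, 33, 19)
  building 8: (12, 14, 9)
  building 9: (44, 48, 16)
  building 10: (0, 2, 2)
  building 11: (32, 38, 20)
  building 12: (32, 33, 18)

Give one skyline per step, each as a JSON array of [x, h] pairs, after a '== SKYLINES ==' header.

== SKYLINES ==
[[0,18],[6,0]]
[[0,18],[6,0]]
[[0,18],[6,0],[22,18],[26,0]]
[[0,18],[6,0],[12,1],[16,0],[22,18],[26,0]]
[[0,18],[6,0],[12,1],[16,0],[22,18],[23,19],[32,0]]
[[0,18],[6,0],[12,1],[16,0],[22,18],[23,19],[32,18],[40,0]]
[[0,18],[6,0],[12,1],[16,0],[22,19],[33,18],[40,0]]
[[0,18],[6,0],[12,9],[14,1],[16,0],[22,19],[33,18],[40,0]]
[[0,18],[6,0],[12,9],[14,1],[16,0],[22,19],[33,18],[40,0],[44,16],[48,0]]
[[0,18],[6,0],[12,9],[14,1],[16,0],[22,19],[33,18],[40,0],[44,16],[48,0]]
[[0,18],[6,0],[12,9],[14,1],[16,0],[22,19],[32,20],[38,18],[40,0],[44,16],[48,0]]
[[0,18],[6,0],[12,9],[14,1],[16,0],[22,19],[32,20],[38,18],[40,0],[44,16],[48,0]]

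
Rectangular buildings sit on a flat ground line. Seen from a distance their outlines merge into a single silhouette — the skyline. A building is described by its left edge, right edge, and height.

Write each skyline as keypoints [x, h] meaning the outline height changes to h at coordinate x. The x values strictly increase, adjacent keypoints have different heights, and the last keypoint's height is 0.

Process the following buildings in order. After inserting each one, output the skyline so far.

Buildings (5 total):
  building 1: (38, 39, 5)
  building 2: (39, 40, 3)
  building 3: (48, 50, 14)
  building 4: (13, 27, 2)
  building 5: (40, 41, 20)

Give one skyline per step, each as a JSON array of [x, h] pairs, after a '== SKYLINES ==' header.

== SKYLINES ==
[[38,5],[39,0]]
[[38,5],[39,3],[40,0]]
[[38,5],[39,3],[40,0],[48,14],[50,0]]
[[13,2],[27,0],[38,5],[39,3],[40,0],[48,14],[50,0]]
[[13,2],[27,0],[38,5],[39,3],[40,20],[41,0],[48,14],[50,0]]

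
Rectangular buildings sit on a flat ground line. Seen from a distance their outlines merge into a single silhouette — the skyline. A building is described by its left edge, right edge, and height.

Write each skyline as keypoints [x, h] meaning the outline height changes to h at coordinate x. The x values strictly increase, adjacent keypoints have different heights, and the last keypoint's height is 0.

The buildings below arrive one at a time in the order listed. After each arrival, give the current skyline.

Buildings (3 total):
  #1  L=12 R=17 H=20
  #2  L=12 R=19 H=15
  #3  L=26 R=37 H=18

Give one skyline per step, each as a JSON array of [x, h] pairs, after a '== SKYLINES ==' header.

== SKYLINES ==
[[12,20],[17,0]]
[[12,20],[17,15],[19,0]]
[[12,20],[17,15],[19,0],[26,18],[37,0]]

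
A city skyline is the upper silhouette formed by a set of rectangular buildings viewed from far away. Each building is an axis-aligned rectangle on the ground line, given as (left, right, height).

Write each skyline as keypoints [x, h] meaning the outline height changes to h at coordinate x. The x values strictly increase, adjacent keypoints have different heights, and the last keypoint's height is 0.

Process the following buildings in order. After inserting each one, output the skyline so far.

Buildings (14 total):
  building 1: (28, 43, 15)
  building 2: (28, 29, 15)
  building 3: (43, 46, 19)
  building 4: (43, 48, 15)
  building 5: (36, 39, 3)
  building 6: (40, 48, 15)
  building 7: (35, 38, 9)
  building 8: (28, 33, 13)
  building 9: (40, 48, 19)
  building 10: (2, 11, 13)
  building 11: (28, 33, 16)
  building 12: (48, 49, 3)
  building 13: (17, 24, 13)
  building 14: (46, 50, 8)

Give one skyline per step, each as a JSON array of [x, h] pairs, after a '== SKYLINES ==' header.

== SKYLINES ==
[[28,15],[43,0]]
[[28,15],[43,0]]
[[28,15],[43,19],[46,0]]
[[28,15],[43,19],[46,15],[48,0]]
[[28,15],[43,19],[46,15],[48,0]]
[[28,15],[43,19],[46,15],[48,0]]
[[28,15],[43,19],[46,15],[48,0]]
[[28,15],[43,19],[46,15],[48,0]]
[[28,15],[40,19],[48,0]]
[[2,13],[11,0],[28,15],[40,19],[48,0]]
[[2,13],[11,0],[28,16],[33,15],[40,19],[48,0]]
[[2,13],[11,0],[28,16],[33,15],[40,19],[48,3],[49,0]]
[[2,13],[11,0],[17,13],[24,0],[28,16],[33,15],[40,19],[48,3],[49,0]]
[[2,13],[11,0],[17,13],[24,0],[28,16],[33,15],[40,19],[48,8],[50,0]]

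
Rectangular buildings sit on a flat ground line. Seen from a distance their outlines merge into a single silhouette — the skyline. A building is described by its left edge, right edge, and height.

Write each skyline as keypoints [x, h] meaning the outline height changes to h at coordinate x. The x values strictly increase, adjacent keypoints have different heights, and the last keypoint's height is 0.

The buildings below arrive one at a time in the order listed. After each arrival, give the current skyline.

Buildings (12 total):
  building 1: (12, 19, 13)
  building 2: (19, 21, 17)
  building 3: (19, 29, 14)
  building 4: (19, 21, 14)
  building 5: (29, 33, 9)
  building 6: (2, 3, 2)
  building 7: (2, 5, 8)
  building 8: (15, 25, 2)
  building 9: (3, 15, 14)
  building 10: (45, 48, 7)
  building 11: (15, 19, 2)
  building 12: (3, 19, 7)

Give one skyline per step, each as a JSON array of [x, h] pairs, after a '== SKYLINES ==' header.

== SKYLINES ==
[[12,13],[19,0]]
[[12,13],[19,17],[21,0]]
[[12,13],[19,17],[21,14],[29,0]]
[[12,13],[19,17],[21,14],[29,0]]
[[12,13],[19,17],[21,14],[29,9],[33,0]]
[[2,2],[3,0],[12,13],[19,17],[21,14],[29,9],[33,0]]
[[2,8],[5,0],[12,13],[19,17],[21,14],[29,9],[33,0]]
[[2,8],[5,0],[12,13],[19,17],[21,14],[29,9],[33,0]]
[[2,8],[3,14],[15,13],[19,17],[21,14],[29,9],[33,0]]
[[2,8],[3,14],[15,13],[19,17],[21,14],[29,9],[33,0],[45,7],[48,0]]
[[2,8],[3,14],[15,13],[19,17],[21,14],[29,9],[33,0],[45,7],[48,0]]
[[2,8],[3,14],[15,13],[19,17],[21,14],[29,9],[33,0],[45,7],[48,0]]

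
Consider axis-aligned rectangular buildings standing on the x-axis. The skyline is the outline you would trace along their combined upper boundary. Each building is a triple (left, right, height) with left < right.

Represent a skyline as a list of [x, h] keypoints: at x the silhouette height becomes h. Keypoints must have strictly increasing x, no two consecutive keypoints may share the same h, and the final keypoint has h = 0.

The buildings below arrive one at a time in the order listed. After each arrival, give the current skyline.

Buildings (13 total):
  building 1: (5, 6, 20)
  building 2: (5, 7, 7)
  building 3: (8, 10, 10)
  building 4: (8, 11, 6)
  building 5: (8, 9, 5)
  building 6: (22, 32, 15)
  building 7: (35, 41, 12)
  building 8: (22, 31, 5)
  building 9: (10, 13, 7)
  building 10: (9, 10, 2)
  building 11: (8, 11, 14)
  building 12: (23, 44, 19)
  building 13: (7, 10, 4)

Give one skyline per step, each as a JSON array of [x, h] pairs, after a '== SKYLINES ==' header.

== SKYLINES ==
[[5,20],[6,0]]
[[5,20],[6,7],[7,0]]
[[5,20],[6,7],[7,0],[8,10],[10,0]]
[[5,20],[6,7],[7,0],[8,10],[10,6],[11,0]]
[[5,20],[6,7],[7,0],[8,10],[10,6],[11,0]]
[[5,20],[6,7],[7,0],[8,10],[10,6],[11,0],[22,15],[32,0]]
[[5,20],[6,7],[7,0],[8,10],[10,6],[11,0],[22,15],[32,0],[35,12],[41,0]]
[[5,20],[6,7],[7,0],[8,10],[10,6],[11,0],[22,15],[32,0],[35,12],[41,0]]
[[5,20],[6,7],[7,0],[8,10],[10,7],[13,0],[22,15],[32,0],[35,12],[41,0]]
[[5,20],[6,7],[7,0],[8,10],[10,7],[13,0],[22,15],[32,0],[35,12],[41,0]]
[[5,20],[6,7],[7,0],[8,14],[11,7],[13,0],[22,15],[32,0],[35,12],[41,0]]
[[5,20],[6,7],[7,0],[8,14],[11,7],[13,0],[22,15],[23,19],[44,0]]
[[5,20],[6,7],[7,4],[8,14],[11,7],[13,0],[22,15],[23,19],[44,0]]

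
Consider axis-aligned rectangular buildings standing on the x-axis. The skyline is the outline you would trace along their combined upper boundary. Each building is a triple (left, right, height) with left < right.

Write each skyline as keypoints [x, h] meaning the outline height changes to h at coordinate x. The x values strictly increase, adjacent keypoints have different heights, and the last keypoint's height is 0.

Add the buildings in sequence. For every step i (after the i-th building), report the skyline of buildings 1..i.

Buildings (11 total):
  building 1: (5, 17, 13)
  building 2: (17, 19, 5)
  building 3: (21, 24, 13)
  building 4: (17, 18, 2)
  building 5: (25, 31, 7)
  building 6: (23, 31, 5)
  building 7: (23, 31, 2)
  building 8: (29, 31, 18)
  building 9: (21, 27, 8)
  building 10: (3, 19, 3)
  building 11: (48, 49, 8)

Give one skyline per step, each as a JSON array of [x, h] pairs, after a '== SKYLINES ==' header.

== SKYLINES ==
[[5,13],[17,0]]
[[5,13],[17,5],[19,0]]
[[5,13],[17,5],[19,0],[21,13],[24,0]]
[[5,13],[17,5],[19,0],[21,13],[24,0]]
[[5,13],[17,5],[19,0],[21,13],[24,0],[25,7],[31,0]]
[[5,13],[17,5],[19,0],[21,13],[24,5],[25,7],[31,0]]
[[5,13],[17,5],[19,0],[21,13],[24,5],[25,7],[31,0]]
[[5,13],[17,5],[19,0],[21,13],[24,5],[25,7],[29,18],[31,0]]
[[5,13],[17,5],[19,0],[21,13],[24,8],[27,7],[29,18],[31,0]]
[[3,3],[5,13],[17,5],[19,0],[21,13],[24,8],[27,7],[29,18],[31,0]]
[[3,3],[5,13],[17,5],[19,0],[21,13],[24,8],[27,7],[29,18],[31,0],[48,8],[49,0]]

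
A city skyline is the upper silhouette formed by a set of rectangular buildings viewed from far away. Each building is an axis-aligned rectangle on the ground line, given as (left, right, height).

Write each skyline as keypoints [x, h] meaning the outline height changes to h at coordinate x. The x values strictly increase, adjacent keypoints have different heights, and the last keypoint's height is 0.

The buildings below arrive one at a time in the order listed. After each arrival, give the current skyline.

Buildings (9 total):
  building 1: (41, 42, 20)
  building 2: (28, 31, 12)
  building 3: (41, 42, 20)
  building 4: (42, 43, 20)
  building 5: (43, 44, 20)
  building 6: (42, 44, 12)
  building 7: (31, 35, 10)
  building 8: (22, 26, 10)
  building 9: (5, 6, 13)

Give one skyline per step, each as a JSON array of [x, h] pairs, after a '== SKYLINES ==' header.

== SKYLINES ==
[[41,20],[42,0]]
[[28,12],[31,0],[41,20],[42,0]]
[[28,12],[31,0],[41,20],[42,0]]
[[28,12],[31,0],[41,20],[43,0]]
[[28,12],[31,0],[41,20],[44,0]]
[[28,12],[31,0],[41,20],[44,0]]
[[28,12],[31,10],[35,0],[41,20],[44,0]]
[[22,10],[26,0],[28,12],[31,10],[35,0],[41,20],[44,0]]
[[5,13],[6,0],[22,10],[26,0],[28,12],[31,10],[35,0],[41,20],[44,0]]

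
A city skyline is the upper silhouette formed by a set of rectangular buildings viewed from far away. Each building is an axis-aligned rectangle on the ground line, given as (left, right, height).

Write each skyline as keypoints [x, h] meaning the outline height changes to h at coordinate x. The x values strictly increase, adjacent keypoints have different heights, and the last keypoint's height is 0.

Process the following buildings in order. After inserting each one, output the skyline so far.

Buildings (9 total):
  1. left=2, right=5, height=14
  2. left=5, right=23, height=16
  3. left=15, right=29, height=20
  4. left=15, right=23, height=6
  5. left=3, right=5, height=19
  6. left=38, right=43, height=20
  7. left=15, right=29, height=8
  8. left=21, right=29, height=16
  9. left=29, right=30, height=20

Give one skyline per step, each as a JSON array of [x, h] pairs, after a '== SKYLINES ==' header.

== SKYLINES ==
[[2,14],[5,0]]
[[2,14],[5,16],[23,0]]
[[2,14],[5,16],[15,20],[29,0]]
[[2,14],[5,16],[15,20],[29,0]]
[[2,14],[3,19],[5,16],[15,20],[29,0]]
[[2,14],[3,19],[5,16],[15,20],[29,0],[38,20],[43,0]]
[[2,14],[3,19],[5,16],[15,20],[29,0],[38,20],[43,0]]
[[2,14],[3,19],[5,16],[15,20],[29,0],[38,20],[43,0]]
[[2,14],[3,19],[5,16],[15,20],[30,0],[38,20],[43,0]]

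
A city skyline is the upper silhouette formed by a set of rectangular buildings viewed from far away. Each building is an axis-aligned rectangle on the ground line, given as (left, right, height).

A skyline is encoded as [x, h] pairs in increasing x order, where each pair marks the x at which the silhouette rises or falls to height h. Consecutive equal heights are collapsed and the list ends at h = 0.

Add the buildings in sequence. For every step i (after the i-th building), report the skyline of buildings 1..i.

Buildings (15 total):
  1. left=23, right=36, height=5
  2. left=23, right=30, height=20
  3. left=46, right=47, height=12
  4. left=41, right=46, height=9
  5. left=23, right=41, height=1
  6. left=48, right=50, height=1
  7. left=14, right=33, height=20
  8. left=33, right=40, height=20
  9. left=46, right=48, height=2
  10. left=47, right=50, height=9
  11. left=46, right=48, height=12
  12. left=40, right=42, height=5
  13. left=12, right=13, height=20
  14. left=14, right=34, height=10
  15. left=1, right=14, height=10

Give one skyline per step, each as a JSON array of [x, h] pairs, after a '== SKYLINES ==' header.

== SKYLINES ==
[[23,5],[36,0]]
[[23,20],[30,5],[36,0]]
[[23,20],[30,5],[36,0],[46,12],[47,0]]
[[23,20],[30,5],[36,0],[41,9],[46,12],[47,0]]
[[23,20],[30,5],[36,1],[41,9],[46,12],[47,0]]
[[23,20],[30,5],[36,1],[41,9],[46,12],[47,0],[48,1],[50,0]]
[[14,20],[33,5],[36,1],[41,9],[46,12],[47,0],[48,1],[50,0]]
[[14,20],[40,1],[41,9],[46,12],[47,0],[48,1],[50,0]]
[[14,20],[40,1],[41,9],[46,12],[47,2],[48,1],[50,0]]
[[14,20],[40,1],[41,9],[46,12],[47,9],[50,0]]
[[14,20],[40,1],[41,9],[46,12],[48,9],[50,0]]
[[14,20],[40,5],[41,9],[46,12],[48,9],[50,0]]
[[12,20],[13,0],[14,20],[40,5],[41,9],[46,12],[48,9],[50,0]]
[[12,20],[13,0],[14,20],[40,5],[41,9],[46,12],[48,9],[50,0]]
[[1,10],[12,20],[13,10],[14,20],[40,5],[41,9],[46,12],[48,9],[50,0]]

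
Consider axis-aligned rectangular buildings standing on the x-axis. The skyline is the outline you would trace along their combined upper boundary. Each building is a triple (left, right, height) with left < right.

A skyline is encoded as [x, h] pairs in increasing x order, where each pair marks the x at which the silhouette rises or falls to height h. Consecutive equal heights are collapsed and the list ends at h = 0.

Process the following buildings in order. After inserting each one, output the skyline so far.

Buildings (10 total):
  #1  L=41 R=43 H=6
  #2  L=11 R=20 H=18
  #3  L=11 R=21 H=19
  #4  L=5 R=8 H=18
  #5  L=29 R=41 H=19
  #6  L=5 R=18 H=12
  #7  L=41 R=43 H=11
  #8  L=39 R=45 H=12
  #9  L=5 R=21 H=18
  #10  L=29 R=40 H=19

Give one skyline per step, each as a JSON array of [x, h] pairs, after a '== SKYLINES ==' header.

== SKYLINES ==
[[41,6],[43,0]]
[[11,18],[20,0],[41,6],[43,0]]
[[11,19],[21,0],[41,6],[43,0]]
[[5,18],[8,0],[11,19],[21,0],[41,6],[43,0]]
[[5,18],[8,0],[11,19],[21,0],[29,19],[41,6],[43,0]]
[[5,18],[8,12],[11,19],[21,0],[29,19],[41,6],[43,0]]
[[5,18],[8,12],[11,19],[21,0],[29,19],[41,11],[43,0]]
[[5,18],[8,12],[11,19],[21,0],[29,19],[41,12],[45,0]]
[[5,18],[11,19],[21,0],[29,19],[41,12],[45,0]]
[[5,18],[11,19],[21,0],[29,19],[41,12],[45,0]]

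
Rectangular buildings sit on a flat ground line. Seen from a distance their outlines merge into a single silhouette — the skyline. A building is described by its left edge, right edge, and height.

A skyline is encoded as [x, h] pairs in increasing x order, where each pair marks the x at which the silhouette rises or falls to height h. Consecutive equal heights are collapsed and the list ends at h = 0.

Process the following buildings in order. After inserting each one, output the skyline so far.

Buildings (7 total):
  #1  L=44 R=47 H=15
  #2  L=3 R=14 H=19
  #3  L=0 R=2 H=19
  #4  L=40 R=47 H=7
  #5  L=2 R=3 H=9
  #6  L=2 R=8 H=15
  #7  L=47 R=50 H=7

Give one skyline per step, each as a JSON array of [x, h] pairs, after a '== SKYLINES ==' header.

== SKYLINES ==
[[44,15],[47,0]]
[[3,19],[14,0],[44,15],[47,0]]
[[0,19],[2,0],[3,19],[14,0],[44,15],[47,0]]
[[0,19],[2,0],[3,19],[14,0],[40,7],[44,15],[47,0]]
[[0,19],[2,9],[3,19],[14,0],[40,7],[44,15],[47,0]]
[[0,19],[2,15],[3,19],[14,0],[40,7],[44,15],[47,0]]
[[0,19],[2,15],[3,19],[14,0],[40,7],[44,15],[47,7],[50,0]]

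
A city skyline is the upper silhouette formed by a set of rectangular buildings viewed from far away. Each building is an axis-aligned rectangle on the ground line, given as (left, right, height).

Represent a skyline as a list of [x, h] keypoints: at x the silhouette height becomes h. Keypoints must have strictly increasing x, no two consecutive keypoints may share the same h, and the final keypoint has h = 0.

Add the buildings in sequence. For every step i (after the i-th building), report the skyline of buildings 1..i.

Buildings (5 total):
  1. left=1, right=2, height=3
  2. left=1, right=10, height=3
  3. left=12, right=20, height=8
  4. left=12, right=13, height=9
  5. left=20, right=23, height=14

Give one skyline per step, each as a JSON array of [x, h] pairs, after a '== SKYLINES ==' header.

== SKYLINES ==
[[1,3],[2,0]]
[[1,3],[10,0]]
[[1,3],[10,0],[12,8],[20,0]]
[[1,3],[10,0],[12,9],[13,8],[20,0]]
[[1,3],[10,0],[12,9],[13,8],[20,14],[23,0]]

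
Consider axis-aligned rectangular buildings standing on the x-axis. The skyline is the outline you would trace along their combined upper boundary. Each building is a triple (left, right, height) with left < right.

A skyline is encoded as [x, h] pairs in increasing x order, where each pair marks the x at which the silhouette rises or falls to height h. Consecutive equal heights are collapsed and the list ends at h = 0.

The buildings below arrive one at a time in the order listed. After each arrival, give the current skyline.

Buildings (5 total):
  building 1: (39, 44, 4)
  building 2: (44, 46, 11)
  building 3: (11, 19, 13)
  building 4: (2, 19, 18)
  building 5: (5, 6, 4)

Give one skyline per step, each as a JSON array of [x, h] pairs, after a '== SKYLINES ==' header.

== SKYLINES ==
[[39,4],[44,0]]
[[39,4],[44,11],[46,0]]
[[11,13],[19,0],[39,4],[44,11],[46,0]]
[[2,18],[19,0],[39,4],[44,11],[46,0]]
[[2,18],[19,0],[39,4],[44,11],[46,0]]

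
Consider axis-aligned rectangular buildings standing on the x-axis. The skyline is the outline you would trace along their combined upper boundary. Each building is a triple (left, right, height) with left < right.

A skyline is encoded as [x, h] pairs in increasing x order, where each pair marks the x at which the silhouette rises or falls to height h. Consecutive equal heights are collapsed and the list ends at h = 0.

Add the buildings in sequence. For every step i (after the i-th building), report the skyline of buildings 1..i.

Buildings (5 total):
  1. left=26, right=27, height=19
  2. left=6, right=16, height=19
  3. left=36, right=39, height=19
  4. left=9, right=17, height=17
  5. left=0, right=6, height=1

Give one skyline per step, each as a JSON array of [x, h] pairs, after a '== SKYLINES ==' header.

== SKYLINES ==
[[26,19],[27,0]]
[[6,19],[16,0],[26,19],[27,0]]
[[6,19],[16,0],[26,19],[27,0],[36,19],[39,0]]
[[6,19],[16,17],[17,0],[26,19],[27,0],[36,19],[39,0]]
[[0,1],[6,19],[16,17],[17,0],[26,19],[27,0],[36,19],[39,0]]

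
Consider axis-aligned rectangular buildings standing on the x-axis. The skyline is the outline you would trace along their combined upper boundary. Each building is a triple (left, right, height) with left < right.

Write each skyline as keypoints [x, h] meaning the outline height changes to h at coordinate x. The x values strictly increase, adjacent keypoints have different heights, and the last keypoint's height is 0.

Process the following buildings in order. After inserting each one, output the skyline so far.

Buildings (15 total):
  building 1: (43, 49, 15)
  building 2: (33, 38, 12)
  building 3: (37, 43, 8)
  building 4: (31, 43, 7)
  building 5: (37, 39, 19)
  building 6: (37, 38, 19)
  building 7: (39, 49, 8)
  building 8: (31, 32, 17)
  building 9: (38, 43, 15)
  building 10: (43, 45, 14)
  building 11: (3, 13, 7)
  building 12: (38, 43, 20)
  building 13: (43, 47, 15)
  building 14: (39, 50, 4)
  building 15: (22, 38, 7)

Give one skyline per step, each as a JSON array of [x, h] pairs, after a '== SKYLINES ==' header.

== SKYLINES ==
[[43,15],[49,0]]
[[33,12],[38,0],[43,15],[49,0]]
[[33,12],[38,8],[43,15],[49,0]]
[[31,7],[33,12],[38,8],[43,15],[49,0]]
[[31,7],[33,12],[37,19],[39,8],[43,15],[49,0]]
[[31,7],[33,12],[37,19],[39,8],[43,15],[49,0]]
[[31,7],[33,12],[37,19],[39,8],[43,15],[49,0]]
[[31,17],[32,7],[33,12],[37,19],[39,8],[43,15],[49,0]]
[[31,17],[32,7],[33,12],[37,19],[39,15],[49,0]]
[[31,17],[32,7],[33,12],[37,19],[39,15],[49,0]]
[[3,7],[13,0],[31,17],[32,7],[33,12],[37,19],[39,15],[49,0]]
[[3,7],[13,0],[31,17],[32,7],[33,12],[37,19],[38,20],[43,15],[49,0]]
[[3,7],[13,0],[31,17],[32,7],[33,12],[37,19],[38,20],[43,15],[49,0]]
[[3,7],[13,0],[31,17],[32,7],[33,12],[37,19],[38,20],[43,15],[49,4],[50,0]]
[[3,7],[13,0],[22,7],[31,17],[32,7],[33,12],[37,19],[38,20],[43,15],[49,4],[50,0]]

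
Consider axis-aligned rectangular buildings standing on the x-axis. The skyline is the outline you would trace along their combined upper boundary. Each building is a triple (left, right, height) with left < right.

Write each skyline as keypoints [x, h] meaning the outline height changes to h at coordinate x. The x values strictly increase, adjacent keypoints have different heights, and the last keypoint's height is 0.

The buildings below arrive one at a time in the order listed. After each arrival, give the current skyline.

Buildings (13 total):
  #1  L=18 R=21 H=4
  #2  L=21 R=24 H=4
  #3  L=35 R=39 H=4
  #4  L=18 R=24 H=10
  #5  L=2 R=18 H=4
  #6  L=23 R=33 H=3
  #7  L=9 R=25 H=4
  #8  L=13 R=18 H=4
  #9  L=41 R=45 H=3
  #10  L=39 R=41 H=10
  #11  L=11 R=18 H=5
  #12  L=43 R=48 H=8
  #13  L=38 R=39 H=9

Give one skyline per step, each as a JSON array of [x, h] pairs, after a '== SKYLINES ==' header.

== SKYLINES ==
[[18,4],[21,0]]
[[18,4],[24,0]]
[[18,4],[24,0],[35,4],[39,0]]
[[18,10],[24,0],[35,4],[39,0]]
[[2,4],[18,10],[24,0],[35,4],[39,0]]
[[2,4],[18,10],[24,3],[33,0],[35,4],[39,0]]
[[2,4],[18,10],[24,4],[25,3],[33,0],[35,4],[39,0]]
[[2,4],[18,10],[24,4],[25,3],[33,0],[35,4],[39,0]]
[[2,4],[18,10],[24,4],[25,3],[33,0],[35,4],[39,0],[41,3],[45,0]]
[[2,4],[18,10],[24,4],[25,3],[33,0],[35,4],[39,10],[41,3],[45,0]]
[[2,4],[11,5],[18,10],[24,4],[25,3],[33,0],[35,4],[39,10],[41,3],[45,0]]
[[2,4],[11,5],[18,10],[24,4],[25,3],[33,0],[35,4],[39,10],[41,3],[43,8],[48,0]]
[[2,4],[11,5],[18,10],[24,4],[25,3],[33,0],[35,4],[38,9],[39,10],[41,3],[43,8],[48,0]]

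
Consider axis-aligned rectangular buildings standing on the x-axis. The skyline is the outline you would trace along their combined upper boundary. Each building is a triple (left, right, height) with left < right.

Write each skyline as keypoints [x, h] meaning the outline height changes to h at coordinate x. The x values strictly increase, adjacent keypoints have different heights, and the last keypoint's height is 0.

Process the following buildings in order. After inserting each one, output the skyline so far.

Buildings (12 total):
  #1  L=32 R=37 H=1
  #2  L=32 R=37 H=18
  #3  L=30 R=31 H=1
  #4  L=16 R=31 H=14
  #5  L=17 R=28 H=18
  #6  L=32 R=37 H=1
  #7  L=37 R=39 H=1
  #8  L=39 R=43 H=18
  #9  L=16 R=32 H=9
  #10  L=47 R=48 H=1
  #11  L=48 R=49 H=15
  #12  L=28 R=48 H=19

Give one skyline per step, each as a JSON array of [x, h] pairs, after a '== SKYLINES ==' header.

== SKYLINES ==
[[32,1],[37,0]]
[[32,18],[37,0]]
[[30,1],[31,0],[32,18],[37,0]]
[[16,14],[31,0],[32,18],[37,0]]
[[16,14],[17,18],[28,14],[31,0],[32,18],[37,0]]
[[16,14],[17,18],[28,14],[31,0],[32,18],[37,0]]
[[16,14],[17,18],[28,14],[31,0],[32,18],[37,1],[39,0]]
[[16,14],[17,18],[28,14],[31,0],[32,18],[37,1],[39,18],[43,0]]
[[16,14],[17,18],[28,14],[31,9],[32,18],[37,1],[39,18],[43,0]]
[[16,14],[17,18],[28,14],[31,9],[32,18],[37,1],[39,18],[43,0],[47,1],[48,0]]
[[16,14],[17,18],[28,14],[31,9],[32,18],[37,1],[39,18],[43,0],[47,1],[48,15],[49,0]]
[[16,14],[17,18],[28,19],[48,15],[49,0]]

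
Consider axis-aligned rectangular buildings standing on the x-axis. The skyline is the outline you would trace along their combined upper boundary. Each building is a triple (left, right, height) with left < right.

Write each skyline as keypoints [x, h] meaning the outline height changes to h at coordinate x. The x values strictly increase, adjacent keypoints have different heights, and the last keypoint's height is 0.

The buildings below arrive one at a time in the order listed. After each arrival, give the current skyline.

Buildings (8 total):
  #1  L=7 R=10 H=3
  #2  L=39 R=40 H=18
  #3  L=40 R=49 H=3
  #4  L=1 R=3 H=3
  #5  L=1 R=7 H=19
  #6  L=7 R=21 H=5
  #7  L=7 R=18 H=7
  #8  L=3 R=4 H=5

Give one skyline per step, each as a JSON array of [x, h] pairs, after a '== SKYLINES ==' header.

== SKYLINES ==
[[7,3],[10,0]]
[[7,3],[10,0],[39,18],[40,0]]
[[7,3],[10,0],[39,18],[40,3],[49,0]]
[[1,3],[3,0],[7,3],[10,0],[39,18],[40,3],[49,0]]
[[1,19],[7,3],[10,0],[39,18],[40,3],[49,0]]
[[1,19],[7,5],[21,0],[39,18],[40,3],[49,0]]
[[1,19],[7,7],[18,5],[21,0],[39,18],[40,3],[49,0]]
[[1,19],[7,7],[18,5],[21,0],[39,18],[40,3],[49,0]]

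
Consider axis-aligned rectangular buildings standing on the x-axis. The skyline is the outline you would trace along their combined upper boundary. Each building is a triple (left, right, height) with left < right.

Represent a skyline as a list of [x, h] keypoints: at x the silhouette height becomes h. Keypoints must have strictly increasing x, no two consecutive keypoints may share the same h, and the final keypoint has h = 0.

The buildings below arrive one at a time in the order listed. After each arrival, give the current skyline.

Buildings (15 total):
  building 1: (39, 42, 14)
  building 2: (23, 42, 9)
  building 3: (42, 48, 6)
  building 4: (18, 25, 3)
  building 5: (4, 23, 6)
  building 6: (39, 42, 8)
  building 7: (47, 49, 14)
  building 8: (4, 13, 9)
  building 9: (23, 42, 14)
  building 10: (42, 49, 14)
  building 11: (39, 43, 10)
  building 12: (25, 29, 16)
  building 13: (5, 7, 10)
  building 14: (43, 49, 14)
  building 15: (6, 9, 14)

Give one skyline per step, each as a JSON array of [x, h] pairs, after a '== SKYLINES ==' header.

== SKYLINES ==
[[39,14],[42,0]]
[[23,9],[39,14],[42,0]]
[[23,9],[39,14],[42,6],[48,0]]
[[18,3],[23,9],[39,14],[42,6],[48,0]]
[[4,6],[23,9],[39,14],[42,6],[48,0]]
[[4,6],[23,9],[39,14],[42,6],[48,0]]
[[4,6],[23,9],[39,14],[42,6],[47,14],[49,0]]
[[4,9],[13,6],[23,9],[39,14],[42,6],[47,14],[49,0]]
[[4,9],[13,6],[23,14],[42,6],[47,14],[49,0]]
[[4,9],[13,6],[23,14],[49,0]]
[[4,9],[13,6],[23,14],[49,0]]
[[4,9],[13,6],[23,14],[25,16],[29,14],[49,0]]
[[4,9],[5,10],[7,9],[13,6],[23,14],[25,16],[29,14],[49,0]]
[[4,9],[5,10],[7,9],[13,6],[23,14],[25,16],[29,14],[49,0]]
[[4,9],[5,10],[6,14],[9,9],[13,6],[23,14],[25,16],[29,14],[49,0]]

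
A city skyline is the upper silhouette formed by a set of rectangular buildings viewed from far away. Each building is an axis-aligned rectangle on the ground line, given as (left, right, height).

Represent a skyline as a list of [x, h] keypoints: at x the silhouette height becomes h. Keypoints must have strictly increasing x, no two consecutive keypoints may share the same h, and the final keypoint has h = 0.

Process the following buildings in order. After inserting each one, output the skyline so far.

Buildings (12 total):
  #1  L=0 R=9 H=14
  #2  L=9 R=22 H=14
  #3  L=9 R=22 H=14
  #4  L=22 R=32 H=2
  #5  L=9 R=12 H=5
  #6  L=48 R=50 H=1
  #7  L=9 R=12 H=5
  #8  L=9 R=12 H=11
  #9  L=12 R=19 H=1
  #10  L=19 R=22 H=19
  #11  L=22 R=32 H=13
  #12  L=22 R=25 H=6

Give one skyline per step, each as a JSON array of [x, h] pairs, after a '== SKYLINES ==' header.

== SKYLINES ==
[[0,14],[9,0]]
[[0,14],[22,0]]
[[0,14],[22,0]]
[[0,14],[22,2],[32,0]]
[[0,14],[22,2],[32,0]]
[[0,14],[22,2],[32,0],[48,1],[50,0]]
[[0,14],[22,2],[32,0],[48,1],[50,0]]
[[0,14],[22,2],[32,0],[48,1],[50,0]]
[[0,14],[22,2],[32,0],[48,1],[50,0]]
[[0,14],[19,19],[22,2],[32,0],[48,1],[50,0]]
[[0,14],[19,19],[22,13],[32,0],[48,1],[50,0]]
[[0,14],[19,19],[22,13],[32,0],[48,1],[50,0]]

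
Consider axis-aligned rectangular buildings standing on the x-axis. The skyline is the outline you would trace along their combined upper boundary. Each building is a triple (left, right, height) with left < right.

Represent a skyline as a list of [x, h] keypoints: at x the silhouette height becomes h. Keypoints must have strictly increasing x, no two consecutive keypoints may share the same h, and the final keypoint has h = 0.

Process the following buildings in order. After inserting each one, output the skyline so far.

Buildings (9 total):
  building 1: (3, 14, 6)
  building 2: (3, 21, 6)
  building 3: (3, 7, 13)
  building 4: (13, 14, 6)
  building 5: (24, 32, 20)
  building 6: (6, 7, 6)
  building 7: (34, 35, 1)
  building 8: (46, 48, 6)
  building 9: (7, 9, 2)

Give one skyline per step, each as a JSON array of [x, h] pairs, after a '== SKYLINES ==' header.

== SKYLINES ==
[[3,6],[14,0]]
[[3,6],[21,0]]
[[3,13],[7,6],[21,0]]
[[3,13],[7,6],[21,0]]
[[3,13],[7,6],[21,0],[24,20],[32,0]]
[[3,13],[7,6],[21,0],[24,20],[32,0]]
[[3,13],[7,6],[21,0],[24,20],[32,0],[34,1],[35,0]]
[[3,13],[7,6],[21,0],[24,20],[32,0],[34,1],[35,0],[46,6],[48,0]]
[[3,13],[7,6],[21,0],[24,20],[32,0],[34,1],[35,0],[46,6],[48,0]]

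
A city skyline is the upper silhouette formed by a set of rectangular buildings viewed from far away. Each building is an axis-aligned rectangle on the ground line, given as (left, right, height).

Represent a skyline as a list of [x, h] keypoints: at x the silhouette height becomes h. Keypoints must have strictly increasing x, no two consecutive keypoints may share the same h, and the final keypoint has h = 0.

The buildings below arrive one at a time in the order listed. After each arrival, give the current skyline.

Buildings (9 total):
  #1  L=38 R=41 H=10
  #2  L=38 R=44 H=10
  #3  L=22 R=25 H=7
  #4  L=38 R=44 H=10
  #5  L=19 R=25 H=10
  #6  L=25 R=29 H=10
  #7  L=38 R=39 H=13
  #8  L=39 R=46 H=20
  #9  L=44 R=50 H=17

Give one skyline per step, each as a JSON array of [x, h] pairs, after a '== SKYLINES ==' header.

== SKYLINES ==
[[38,10],[41,0]]
[[38,10],[44,0]]
[[22,7],[25,0],[38,10],[44,0]]
[[22,7],[25,0],[38,10],[44,0]]
[[19,10],[25,0],[38,10],[44,0]]
[[19,10],[29,0],[38,10],[44,0]]
[[19,10],[29,0],[38,13],[39,10],[44,0]]
[[19,10],[29,0],[38,13],[39,20],[46,0]]
[[19,10],[29,0],[38,13],[39,20],[46,17],[50,0]]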